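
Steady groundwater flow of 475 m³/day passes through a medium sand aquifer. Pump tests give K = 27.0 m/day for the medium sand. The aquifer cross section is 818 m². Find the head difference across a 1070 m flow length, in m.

From Q = K·A·i, i = Q / (K·A) = 475 / (27.00 × 818.0) = 0.02151.
Head loss Δh = i · L = 0.02151 × 1070 = 23.01 m.

23.0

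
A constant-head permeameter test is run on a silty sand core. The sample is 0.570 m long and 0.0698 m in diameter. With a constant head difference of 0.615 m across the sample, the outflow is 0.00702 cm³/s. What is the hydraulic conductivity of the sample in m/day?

Cross-sectional area A = π·(d/2)² = π × (0.0698/2)² = 0.003826 m².
Convert discharge: 0.00702 cm³/s = 7.020e-09 m³/s.
Darcy's law rearranged: K = Q·L / (A·Δh) = 7.020e-09 × 0.570 / (0.003826 × 0.615) = 1.700e-06 m/s = 0.1469 m/day.

0.147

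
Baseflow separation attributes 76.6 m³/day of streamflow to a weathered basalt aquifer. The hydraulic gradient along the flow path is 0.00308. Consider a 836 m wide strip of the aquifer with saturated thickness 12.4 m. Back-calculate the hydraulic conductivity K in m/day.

2.40

Cross-sectional area A = 836 × 12.4 = 10366 m².
Hydraulic gradient i = 0.00308.
From Q = K·A·i, K = Q / (A·i) = 76.6 / (10366 × 0.003080) = 2.399 m/day.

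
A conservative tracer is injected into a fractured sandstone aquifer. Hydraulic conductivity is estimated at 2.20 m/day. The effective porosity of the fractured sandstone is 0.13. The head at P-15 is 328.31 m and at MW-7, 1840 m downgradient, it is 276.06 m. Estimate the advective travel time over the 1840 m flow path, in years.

Hydraulic gradient i = (328.31 − 276.06) / 1840 = 52.25 / 1840 = 0.02840.
Darcy flux q = K · i = 2.200 × 0.02840 = 0.06247 m/day.
Seepage velocity v = q / n_e = 0.06247 / 0.13 = 0.4806 m/day.
Travel time t = L / v = 1840 / 0.4806 = 3829 days = 10.48 years.

10.5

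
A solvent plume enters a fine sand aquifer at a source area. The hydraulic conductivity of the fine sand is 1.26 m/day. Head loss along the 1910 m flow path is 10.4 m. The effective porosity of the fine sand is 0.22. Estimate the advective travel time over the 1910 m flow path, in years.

Hydraulic gradient i = Δh / L = 10.4 / 1910 = 0.005445.
Darcy flux q = K · i = 1.260 × 0.005445 = 0.006861 m/day.
Seepage velocity v = q / n_e = 0.006861 / 0.22 = 0.03119 m/day.
Travel time t = L / v = 1910 / 0.03119 = 61247 days = 167.7 years.

168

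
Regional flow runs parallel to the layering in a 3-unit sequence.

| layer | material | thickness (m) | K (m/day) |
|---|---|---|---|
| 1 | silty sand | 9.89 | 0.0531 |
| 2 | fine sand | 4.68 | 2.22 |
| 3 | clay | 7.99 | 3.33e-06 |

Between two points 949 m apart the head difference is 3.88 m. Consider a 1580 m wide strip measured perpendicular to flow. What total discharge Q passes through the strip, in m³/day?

70.5

Flow is parallel to layering, so each bed carries its own Darcy discharge and the transmissivities add.
Σ(K_i·b_i) = 0.0531×9.89 + 2.22×4.68 + 3.33e-06×7.99 = 10.91 m²/day.
Hydraulic gradient i = Δh / L = 3.88 / 949 = 0.004089.
Q = Σ(K_i·b_i) · W · i = 10.91 × 1580 × 0.004089 = 70.51 m³/day.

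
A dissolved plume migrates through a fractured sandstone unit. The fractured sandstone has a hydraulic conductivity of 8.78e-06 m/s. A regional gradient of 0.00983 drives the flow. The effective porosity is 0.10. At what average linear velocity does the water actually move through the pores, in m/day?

Convert K: 8.78e-06 m/s × 86400 = 0.7586 m/day.
Hydraulic gradient i = 0.00983.
Darcy flux q = K · i = 0.7586 × 0.009830 = 0.007457 m/day.
Seepage velocity v = q / n_e = 0.007457 / 0.10 = 0.07457 m/day.

0.0746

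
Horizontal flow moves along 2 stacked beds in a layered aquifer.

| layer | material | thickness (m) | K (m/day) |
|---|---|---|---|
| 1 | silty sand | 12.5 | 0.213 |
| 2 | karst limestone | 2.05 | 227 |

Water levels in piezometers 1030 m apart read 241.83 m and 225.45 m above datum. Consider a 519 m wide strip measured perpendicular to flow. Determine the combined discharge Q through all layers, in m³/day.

Flow is parallel to layering, so each bed carries its own Darcy discharge and the transmissivities add.
Σ(K_i·b_i) = 0.213×12.5 + 227×2.05 = 468.0 m²/day.
Hydraulic gradient i = (241.83 − 225.45) / 1030 = 16.38 / 1030 = 0.01590.
Q = Σ(K_i·b_i) · W · i = 468.0 × 519 × 0.01590 = 3863 m³/day.

3860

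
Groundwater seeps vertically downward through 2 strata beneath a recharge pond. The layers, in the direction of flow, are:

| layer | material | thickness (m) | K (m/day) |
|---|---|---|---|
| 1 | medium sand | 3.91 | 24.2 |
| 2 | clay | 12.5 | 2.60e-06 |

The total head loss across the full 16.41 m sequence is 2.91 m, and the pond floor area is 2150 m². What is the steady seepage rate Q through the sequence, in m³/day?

0.00130

Flow is perpendicular to layering, so the layers act in series and the equivalent K is the thickness-weighted harmonic mean.
Total thickness L = 3.91 + 12.5 = 16.41 m.
Σ(b_i/K_i) = 3.91/24.2 + 12.5/2.60e-06 = 4.808e+06 d.
K_eq = L / Σ(b_i/K_i) = 16.41 / 4.808e+06 = 3.413e-06 m/day.
Q = K_eq · A · (Δh/L) = 3.413e-06 × 2150 × (2.91/16.41) = 0.001301 m³/day.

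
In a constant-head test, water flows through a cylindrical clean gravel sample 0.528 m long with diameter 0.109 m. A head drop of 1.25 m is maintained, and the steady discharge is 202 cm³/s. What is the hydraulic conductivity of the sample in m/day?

Cross-sectional area A = π·(d/2)² = π × (0.109/2)² = 0.009331 m².
Convert discharge: 202 cm³/s = 0.0002020 m³/s.
Darcy's law rearranged: K = Q·L / (A·Δh) = 0.0002020 × 0.528 / (0.009331 × 1.25) = 0.009144 m/s = 790.0 m/day.

790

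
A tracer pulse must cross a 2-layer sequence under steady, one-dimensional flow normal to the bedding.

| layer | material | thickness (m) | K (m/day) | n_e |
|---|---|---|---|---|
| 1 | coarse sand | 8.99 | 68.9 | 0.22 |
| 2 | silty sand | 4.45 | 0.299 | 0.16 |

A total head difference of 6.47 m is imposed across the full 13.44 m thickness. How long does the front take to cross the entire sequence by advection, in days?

6.24

With flow normal to the layers, continuity requires the same specific discharge q through every layer.
Σ(b_i/K_i) = 8.99/68.9 + 4.45/0.299 = 15.01 d.
q = Δh / Σ(b_i/K_i) = 6.47 / 15.01 = 0.4309 m/day.
In each layer the seepage velocity is v_i = q/n_i, so the layer transit time is t_i = b_i·n_i / q:
  layer 1 (coarse sand): t_1 = 8.99 × 0.22 / 0.4309 = 4.589 d
  layer 2 (silty sand): t_2 = 4.45 × 0.16 / 0.4309 = 1.652 d
Total t = Σ t_i = 6.242 days.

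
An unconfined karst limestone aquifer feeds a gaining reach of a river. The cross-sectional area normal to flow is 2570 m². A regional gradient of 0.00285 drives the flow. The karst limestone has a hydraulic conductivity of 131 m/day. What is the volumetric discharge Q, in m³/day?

960

Hydraulic gradient i = 0.00285.
Darcy's law: Q = K · A · i = 131.0 × 2570 × 0.002850 = 959.5 m³/day.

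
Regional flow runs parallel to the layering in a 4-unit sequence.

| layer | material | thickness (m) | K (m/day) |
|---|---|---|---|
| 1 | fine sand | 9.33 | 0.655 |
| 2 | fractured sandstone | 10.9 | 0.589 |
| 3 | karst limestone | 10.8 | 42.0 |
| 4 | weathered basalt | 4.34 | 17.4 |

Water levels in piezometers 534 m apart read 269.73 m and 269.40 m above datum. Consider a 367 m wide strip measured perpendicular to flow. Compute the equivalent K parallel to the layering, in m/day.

Flow is parallel to layering, so each bed carries its own Darcy discharge and the transmissivities add.
Σ(K_i·b_i) = 0.655×9.33 + 0.589×10.9 + 42.0×10.8 + 17.4×4.34 = 541.6 m²/day.
Total thickness b = 35.37 m, so K_eq = Σ(K_i·b_i)/b = 15.31 m/day.

15.3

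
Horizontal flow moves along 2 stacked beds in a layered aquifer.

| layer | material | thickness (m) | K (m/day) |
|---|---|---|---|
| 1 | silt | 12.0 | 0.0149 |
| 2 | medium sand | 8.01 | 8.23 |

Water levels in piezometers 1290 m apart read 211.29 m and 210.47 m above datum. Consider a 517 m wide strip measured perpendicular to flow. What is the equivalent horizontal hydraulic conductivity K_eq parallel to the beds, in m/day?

3.30

Flow is parallel to layering, so each bed carries its own Darcy discharge and the transmissivities add.
Σ(K_i·b_i) = 0.0149×12.0 + 8.23×8.01 = 66.10 m²/day.
Total thickness b = 20.01 m, so K_eq = Σ(K_i·b_i)/b = 3.303 m/day.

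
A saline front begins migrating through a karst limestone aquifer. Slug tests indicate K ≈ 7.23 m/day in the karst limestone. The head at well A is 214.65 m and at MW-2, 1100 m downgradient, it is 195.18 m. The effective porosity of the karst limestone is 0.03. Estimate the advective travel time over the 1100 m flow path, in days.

258

Hydraulic gradient i = (214.65 − 195.18) / 1100 = 19.47 / 1100 = 0.01770.
Darcy flux q = K · i = 7.230 × 0.01770 = 0.1280 m/day.
Seepage velocity v = q / n_e = 0.1280 / 0.03 = 4.266 m/day.
Travel time t = L / v = 1100 / 4.266 = 257.9 days.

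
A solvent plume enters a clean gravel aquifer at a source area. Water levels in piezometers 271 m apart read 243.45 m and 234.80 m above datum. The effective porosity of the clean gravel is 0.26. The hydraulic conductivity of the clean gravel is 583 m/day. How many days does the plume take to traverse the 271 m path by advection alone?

3.79

Hydraulic gradient i = (243.45 − 234.80) / 271 = 8.65 / 271 = 0.03192.
Darcy flux q = K · i = 583.0 × 0.03192 = 18.61 m/day.
Seepage velocity v = q / n_e = 18.61 / 0.26 = 71.57 m/day.
Travel time t = L / v = 271 / 71.57 = 3.786 days.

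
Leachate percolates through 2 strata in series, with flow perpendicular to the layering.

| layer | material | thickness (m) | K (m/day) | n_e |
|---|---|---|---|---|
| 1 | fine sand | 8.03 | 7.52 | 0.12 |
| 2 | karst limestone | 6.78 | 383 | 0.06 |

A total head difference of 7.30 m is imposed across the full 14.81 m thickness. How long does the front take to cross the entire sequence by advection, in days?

With flow normal to the layers, continuity requires the same specific discharge q through every layer.
Σ(b_i/K_i) = 8.03/7.52 + 6.78/383 = 1.086 d.
q = Δh / Σ(b_i/K_i) = 7.30 / 1.086 = 6.725 m/day.
In each layer the seepage velocity is v_i = q/n_i, so the layer transit time is t_i = b_i·n_i / q:
  layer 1 (fine sand): t_1 = 8.03 × 0.12 / 6.725 = 0.1433 d
  layer 2 (karst limestone): t_2 = 6.78 × 0.06 / 6.725 = 0.06049 d
Total t = Σ t_i = 0.2038 days.

0.204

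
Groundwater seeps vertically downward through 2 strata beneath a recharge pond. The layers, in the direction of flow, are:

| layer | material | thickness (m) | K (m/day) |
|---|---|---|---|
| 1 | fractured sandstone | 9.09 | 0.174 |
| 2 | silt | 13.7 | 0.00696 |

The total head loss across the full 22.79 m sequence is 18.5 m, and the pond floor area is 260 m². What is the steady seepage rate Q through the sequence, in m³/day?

2.38

Flow is perpendicular to layering, so the layers act in series and the equivalent K is the thickness-weighted harmonic mean.
Total thickness L = 9.09 + 13.7 = 22.79 m.
Σ(b_i/K_i) = 9.09/0.174 + 13.7/0.00696 = 2021 d.
K_eq = L / Σ(b_i/K_i) = 22.79 / 2021 = 0.01128 m/day.
Q = K_eq · A · (Δh/L) = 0.01128 × 260 × (18.5/22.79) = 2.380 m³/day.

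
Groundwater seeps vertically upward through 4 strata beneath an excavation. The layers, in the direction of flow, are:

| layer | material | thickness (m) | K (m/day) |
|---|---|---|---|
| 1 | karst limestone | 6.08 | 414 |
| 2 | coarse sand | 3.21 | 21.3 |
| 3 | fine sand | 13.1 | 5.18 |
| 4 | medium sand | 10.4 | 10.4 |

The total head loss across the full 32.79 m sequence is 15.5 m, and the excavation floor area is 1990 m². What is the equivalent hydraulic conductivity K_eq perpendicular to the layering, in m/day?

8.88

Flow is perpendicular to layering, so the layers act in series and the equivalent K is the thickness-weighted harmonic mean.
Total thickness L = 6.08 + 3.21 + 13.1 + 10.4 = 32.79 m.
Σ(b_i/K_i) = 6.08/414 + 3.21/21.3 + 13.1/5.18 + 10.4/10.4 = 3.694 d.
K_eq = L / Σ(b_i/K_i) = 32.79 / 3.694 = 8.876 m/day.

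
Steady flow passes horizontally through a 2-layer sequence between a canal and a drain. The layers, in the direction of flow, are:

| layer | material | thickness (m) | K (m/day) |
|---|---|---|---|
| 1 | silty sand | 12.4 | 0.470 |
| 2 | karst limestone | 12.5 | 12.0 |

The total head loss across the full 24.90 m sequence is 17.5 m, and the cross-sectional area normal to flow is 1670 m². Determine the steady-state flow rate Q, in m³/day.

Flow is perpendicular to layering, so the layers act in series and the equivalent K is the thickness-weighted harmonic mean.
Total thickness L = 12.4 + 12.5 = 24.90 m.
Σ(b_i/K_i) = 12.4/0.470 + 12.5/12.0 = 27.42 d.
K_eq = L / Σ(b_i/K_i) = 24.90 / 27.42 = 0.9079 m/day.
Q = K_eq · A · (Δh/L) = 0.9079 × 1670 × (17.5/24.90) = 1066 m³/day.

1070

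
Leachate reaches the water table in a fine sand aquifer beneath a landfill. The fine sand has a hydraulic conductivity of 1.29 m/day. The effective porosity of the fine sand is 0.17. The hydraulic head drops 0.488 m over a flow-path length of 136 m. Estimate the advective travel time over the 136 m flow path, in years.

13.7

Hydraulic gradient i = Δh / L = 0.488 / 136 = 0.003588.
Darcy flux q = K · i = 1.290 × 0.003588 = 0.004629 m/day.
Seepage velocity v = q / n_e = 0.004629 / 0.17 = 0.02723 m/day.
Travel time t = L / v = 136 / 0.02723 = 4995 days = 13.67 years.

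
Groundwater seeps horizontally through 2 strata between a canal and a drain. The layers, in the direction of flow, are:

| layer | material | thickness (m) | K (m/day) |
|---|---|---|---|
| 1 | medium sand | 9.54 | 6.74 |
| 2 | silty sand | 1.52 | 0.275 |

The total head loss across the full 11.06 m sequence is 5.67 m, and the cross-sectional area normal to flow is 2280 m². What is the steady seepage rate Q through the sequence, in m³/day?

1860

Flow is perpendicular to layering, so the layers act in series and the equivalent K is the thickness-weighted harmonic mean.
Total thickness L = 9.54 + 1.52 = 11.06 m.
Σ(b_i/K_i) = 9.54/6.74 + 1.52/0.275 = 6.943 d.
K_eq = L / Σ(b_i/K_i) = 11.06 / 6.943 = 1.593 m/day.
Q = K_eq · A · (Δh/L) = 1.593 × 2280 × (5.67/11.06) = 1862 m³/day.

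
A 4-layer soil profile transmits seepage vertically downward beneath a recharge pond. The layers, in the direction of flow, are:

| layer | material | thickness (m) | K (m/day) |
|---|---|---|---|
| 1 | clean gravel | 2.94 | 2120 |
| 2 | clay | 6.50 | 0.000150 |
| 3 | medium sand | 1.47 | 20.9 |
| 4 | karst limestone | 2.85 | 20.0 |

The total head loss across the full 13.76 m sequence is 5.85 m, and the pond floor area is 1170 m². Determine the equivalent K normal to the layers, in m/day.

0.000318

Flow is perpendicular to layering, so the layers act in series and the equivalent K is the thickness-weighted harmonic mean.
Total thickness L = 2.94 + 6.50 + 1.47 + 2.85 = 13.76 m.
Σ(b_i/K_i) = 2.94/2120 + 6.50/0.000150 + 1.47/20.9 + 2.85/20.0 = 43334 d.
K_eq = L / Σ(b_i/K_i) = 13.76 / 43334 = 0.0003175 m/day.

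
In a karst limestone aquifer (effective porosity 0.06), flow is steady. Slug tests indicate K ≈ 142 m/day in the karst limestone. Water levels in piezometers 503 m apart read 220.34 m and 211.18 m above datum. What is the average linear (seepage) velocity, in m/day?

Hydraulic gradient i = (220.34 − 211.18) / 503 = 9.16 / 503 = 0.01821.
Darcy flux q = K · i = 142.0 × 0.01821 = 2.586 m/day.
Seepage velocity v = q / n_e = 2.586 / 0.06 = 43.10 m/day.

43.1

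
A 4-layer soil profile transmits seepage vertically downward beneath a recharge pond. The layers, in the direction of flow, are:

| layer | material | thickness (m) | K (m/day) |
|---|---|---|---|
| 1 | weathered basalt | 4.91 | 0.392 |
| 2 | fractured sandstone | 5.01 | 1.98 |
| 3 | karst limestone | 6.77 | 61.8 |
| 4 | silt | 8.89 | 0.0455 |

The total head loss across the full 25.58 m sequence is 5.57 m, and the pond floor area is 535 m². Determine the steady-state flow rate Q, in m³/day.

Flow is perpendicular to layering, so the layers act in series and the equivalent K is the thickness-weighted harmonic mean.
Total thickness L = 4.91 + 5.01 + 6.77 + 8.89 = 25.58 m.
Σ(b_i/K_i) = 4.91/0.392 + 5.01/1.98 + 6.77/61.8 + 8.89/0.0455 = 210.5 d.
K_eq = L / Σ(b_i/K_i) = 25.58 / 210.5 = 0.1215 m/day.
Q = K_eq · A · (Δh/L) = 0.1215 × 535 × (5.57/25.58) = 14.15 m³/day.

14.2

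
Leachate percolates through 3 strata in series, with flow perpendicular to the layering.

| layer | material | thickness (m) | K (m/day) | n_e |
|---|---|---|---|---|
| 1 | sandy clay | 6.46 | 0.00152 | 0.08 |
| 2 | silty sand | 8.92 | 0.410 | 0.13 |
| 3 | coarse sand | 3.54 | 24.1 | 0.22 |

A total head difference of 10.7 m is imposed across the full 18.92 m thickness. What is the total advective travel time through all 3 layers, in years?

With flow normal to the layers, continuity requires the same specific discharge q through every layer.
Σ(b_i/K_i) = 6.46/0.00152 + 8.92/0.410 + 3.54/24.1 = 4272 d.
q = Δh / Σ(b_i/K_i) = 10.7 / 4272 = 0.002505 m/day.
In each layer the seepage velocity is v_i = q/n_i, so the layer transit time is t_i = b_i·n_i / q:
  layer 1 (sandy clay): t_1 = 6.46 × 0.08 / 0.002505 = 206.3 d
  layer 2 (silty sand): t_2 = 8.92 × 0.13 / 0.002505 = 463.0 d
  layer 3 (coarse sand): t_3 = 3.54 × 0.22 / 0.002505 = 310.9 d
Total t = Σ t_i = 980.2 days = 2.684 years.

2.68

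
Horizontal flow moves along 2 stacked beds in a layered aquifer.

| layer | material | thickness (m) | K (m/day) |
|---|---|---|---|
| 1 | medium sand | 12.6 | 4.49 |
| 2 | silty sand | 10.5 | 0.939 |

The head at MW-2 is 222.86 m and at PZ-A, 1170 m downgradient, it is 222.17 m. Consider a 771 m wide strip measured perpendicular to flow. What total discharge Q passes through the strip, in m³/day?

30.2

Flow is parallel to layering, so each bed carries its own Darcy discharge and the transmissivities add.
Σ(K_i·b_i) = 4.49×12.6 + 0.939×10.5 = 66.43 m²/day.
Hydraulic gradient i = (222.86 − 222.17) / 1170 = 0.69 / 1170 = 0.0005897.
Q = Σ(K_i·b_i) · W · i = 66.43 × 771 × 0.0005897 = 30.21 m³/day.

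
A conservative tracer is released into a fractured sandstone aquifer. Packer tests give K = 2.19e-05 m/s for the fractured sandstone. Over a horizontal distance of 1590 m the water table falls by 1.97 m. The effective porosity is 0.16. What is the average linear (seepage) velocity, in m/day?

0.0147

Convert K: 2.19e-05 m/s × 86400 = 1.892 m/day.
Hydraulic gradient i = Δh / L = 1.97 / 1590 = 0.001239.
Darcy flux q = K · i = 1.892 × 0.001239 = 0.002344 m/day.
Seepage velocity v = q / n_e = 0.002344 / 0.16 = 0.01465 m/day.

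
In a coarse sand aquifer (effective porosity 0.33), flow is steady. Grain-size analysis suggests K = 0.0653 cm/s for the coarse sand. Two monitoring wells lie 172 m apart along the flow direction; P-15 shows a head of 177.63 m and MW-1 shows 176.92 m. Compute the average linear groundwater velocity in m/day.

0.706

Convert K: 0.0653 cm/s × 864 = 56.42 m/day.
Hydraulic gradient i = (177.63 − 176.92) / 172 = 0.71 / 172 = 0.004128.
Darcy flux q = K · i = 56.42 × 0.004128 = 0.2329 m/day.
Seepage velocity v = q / n_e = 0.2329 / 0.33 = 0.7057 m/day.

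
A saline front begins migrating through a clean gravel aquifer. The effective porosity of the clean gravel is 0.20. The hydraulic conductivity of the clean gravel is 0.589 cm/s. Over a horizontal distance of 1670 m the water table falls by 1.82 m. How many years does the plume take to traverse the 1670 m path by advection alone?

Convert K: 0.589 cm/s × 864 = 508.9 m/day.
Hydraulic gradient i = Δh / L = 1.82 / 1670 = 0.001090.
Darcy flux q = K · i = 508.9 × 0.001090 = 0.5546 m/day.
Seepage velocity v = q / n_e = 0.5546 / 0.20 = 2.773 m/day.
Travel time t = L / v = 1670 / 2.773 = 602.2 days = 1.649 years.

1.65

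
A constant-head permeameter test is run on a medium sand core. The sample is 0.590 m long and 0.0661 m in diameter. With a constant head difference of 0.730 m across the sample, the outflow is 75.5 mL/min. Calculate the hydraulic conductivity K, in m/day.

25.6

Cross-sectional area A = π·(d/2)² = π × (0.0661/2)² = 0.003432 m².
Convert discharge: 75.5 mL/min = 1.258e-06 m³/s.
Darcy's law rearranged: K = Q·L / (A·Δh) = 1.258e-06 × 0.590 / (0.003432 × 0.730) = 0.0002964 m/s = 25.61 m/day.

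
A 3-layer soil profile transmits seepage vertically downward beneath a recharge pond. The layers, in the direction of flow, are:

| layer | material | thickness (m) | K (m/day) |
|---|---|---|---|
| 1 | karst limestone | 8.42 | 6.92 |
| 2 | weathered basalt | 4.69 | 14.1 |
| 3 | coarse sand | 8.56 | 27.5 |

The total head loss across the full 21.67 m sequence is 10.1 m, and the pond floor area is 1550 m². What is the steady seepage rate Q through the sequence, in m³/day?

Flow is perpendicular to layering, so the layers act in series and the equivalent K is the thickness-weighted harmonic mean.
Total thickness L = 8.42 + 4.69 + 8.56 = 21.67 m.
Σ(b_i/K_i) = 8.42/6.92 + 4.69/14.1 + 8.56/27.5 = 1.861 d.
K_eq = L / Σ(b_i/K_i) = 21.67 / 1.861 = 11.65 m/day.
Q = K_eq · A · (Δh/L) = 11.65 × 1550 × (10.1/21.67) = 8414 m³/day.

8410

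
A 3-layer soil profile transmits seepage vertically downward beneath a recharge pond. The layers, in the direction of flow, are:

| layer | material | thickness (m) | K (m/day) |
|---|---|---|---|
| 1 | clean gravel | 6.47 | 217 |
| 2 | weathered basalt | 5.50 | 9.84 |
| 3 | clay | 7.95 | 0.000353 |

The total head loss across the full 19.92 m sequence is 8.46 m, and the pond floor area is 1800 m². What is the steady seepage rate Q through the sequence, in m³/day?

Flow is perpendicular to layering, so the layers act in series and the equivalent K is the thickness-weighted harmonic mean.
Total thickness L = 6.47 + 5.50 + 7.95 = 19.92 m.
Σ(b_i/K_i) = 6.47/217 + 5.50/9.84 + 7.95/0.000353 = 22522 d.
K_eq = L / Σ(b_i/K_i) = 19.92 / 22522 = 0.0008845 m/day.
Q = K_eq · A · (Δh/L) = 0.0008845 × 1800 × (8.46/19.92) = 0.6761 m³/day.

0.676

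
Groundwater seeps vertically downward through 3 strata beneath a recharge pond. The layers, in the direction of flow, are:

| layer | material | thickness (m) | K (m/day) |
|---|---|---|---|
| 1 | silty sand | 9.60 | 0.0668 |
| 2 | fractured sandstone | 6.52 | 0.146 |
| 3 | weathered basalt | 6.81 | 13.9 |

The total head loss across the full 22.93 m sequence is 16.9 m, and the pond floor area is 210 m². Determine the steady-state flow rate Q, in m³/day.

Flow is perpendicular to layering, so the layers act in series and the equivalent K is the thickness-weighted harmonic mean.
Total thickness L = 9.60 + 6.52 + 6.81 = 22.93 m.
Σ(b_i/K_i) = 9.60/0.0668 + 6.52/0.146 + 6.81/13.9 = 188.9 d.
K_eq = L / Σ(b_i/K_i) = 22.93 / 188.9 = 0.1214 m/day.
Q = K_eq · A · (Δh/L) = 0.1214 × 210 × (16.9/22.93) = 18.79 m³/day.

18.8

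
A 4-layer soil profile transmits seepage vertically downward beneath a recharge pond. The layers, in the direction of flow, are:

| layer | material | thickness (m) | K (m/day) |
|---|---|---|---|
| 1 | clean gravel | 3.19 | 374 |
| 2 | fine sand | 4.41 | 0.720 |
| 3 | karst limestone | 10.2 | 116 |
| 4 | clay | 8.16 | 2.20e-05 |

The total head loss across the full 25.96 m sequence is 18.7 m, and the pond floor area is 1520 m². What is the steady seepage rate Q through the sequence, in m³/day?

Flow is perpendicular to layering, so the layers act in series and the equivalent K is the thickness-weighted harmonic mean.
Total thickness L = 3.19 + 4.41 + 10.2 + 8.16 = 25.96 m.
Σ(b_i/K_i) = 3.19/374 + 4.41/0.720 + 10.2/116 + 8.16/2.20e-05 = 3.709e+05 d.
K_eq = L / Σ(b_i/K_i) = 25.96 / 3.709e+05 = 6.999e-05 m/day.
Q = K_eq · A · (Δh/L) = 6.999e-05 × 1520 × (18.7/25.96) = 0.07663 m³/day.

0.0766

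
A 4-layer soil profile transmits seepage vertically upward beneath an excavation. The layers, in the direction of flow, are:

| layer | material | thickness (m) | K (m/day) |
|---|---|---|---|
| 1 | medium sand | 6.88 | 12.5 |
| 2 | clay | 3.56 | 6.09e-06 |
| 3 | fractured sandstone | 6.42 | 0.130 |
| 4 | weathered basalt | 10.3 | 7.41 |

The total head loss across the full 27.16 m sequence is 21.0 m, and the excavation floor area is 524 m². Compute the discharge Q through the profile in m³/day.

Flow is perpendicular to layering, so the layers act in series and the equivalent K is the thickness-weighted harmonic mean.
Total thickness L = 6.88 + 3.56 + 6.42 + 10.3 = 27.16 m.
Σ(b_i/K_i) = 6.88/12.5 + 3.56/6.09e-06 + 6.42/0.130 + 10.3/7.41 = 5.846e+05 d.
K_eq = L / Σ(b_i/K_i) = 27.16 / 5.846e+05 = 4.646e-05 m/day.
Q = K_eq · A · (Δh/L) = 4.646e-05 × 524 × (21.0/27.16) = 0.01882 m³/day.

0.0188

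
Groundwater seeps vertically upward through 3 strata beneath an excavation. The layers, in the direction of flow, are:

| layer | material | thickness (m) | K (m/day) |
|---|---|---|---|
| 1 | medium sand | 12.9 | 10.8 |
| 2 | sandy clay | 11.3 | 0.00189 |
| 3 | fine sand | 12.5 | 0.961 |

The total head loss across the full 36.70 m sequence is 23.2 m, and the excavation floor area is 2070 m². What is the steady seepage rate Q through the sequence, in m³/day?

8.01

Flow is perpendicular to layering, so the layers act in series and the equivalent K is the thickness-weighted harmonic mean.
Total thickness L = 12.9 + 11.3 + 12.5 = 36.70 m.
Σ(b_i/K_i) = 12.9/10.8 + 11.3/0.00189 + 12.5/0.961 = 5993 d.
K_eq = L / Σ(b_i/K_i) = 36.70 / 5993 = 0.006124 m/day.
Q = K_eq · A · (Δh/L) = 0.006124 × 2070 × (23.2/36.70) = 8.013 m³/day.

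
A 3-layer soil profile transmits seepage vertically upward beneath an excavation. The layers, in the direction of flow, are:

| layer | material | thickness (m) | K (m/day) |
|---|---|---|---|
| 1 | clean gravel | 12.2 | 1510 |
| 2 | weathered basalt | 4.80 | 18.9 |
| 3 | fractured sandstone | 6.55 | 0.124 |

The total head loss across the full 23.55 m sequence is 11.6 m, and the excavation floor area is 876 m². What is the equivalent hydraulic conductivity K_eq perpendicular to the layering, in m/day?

Flow is perpendicular to layering, so the layers act in series and the equivalent K is the thickness-weighted harmonic mean.
Total thickness L = 12.2 + 4.80 + 6.55 = 23.55 m.
Σ(b_i/K_i) = 12.2/1510 + 4.80/18.9 + 6.55/0.124 = 53.08 d.
K_eq = L / Σ(b_i/K_i) = 23.55 / 53.08 = 0.4436 m/day.

0.444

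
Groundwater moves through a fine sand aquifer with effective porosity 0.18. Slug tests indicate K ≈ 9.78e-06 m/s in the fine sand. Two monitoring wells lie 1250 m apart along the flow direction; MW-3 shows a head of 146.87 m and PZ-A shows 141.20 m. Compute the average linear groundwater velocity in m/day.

0.0213

Convert K: 9.78e-06 m/s × 86400 = 0.8450 m/day.
Hydraulic gradient i = (146.87 − 141.20) / 1250 = 5.67 / 1250 = 0.004536.
Darcy flux q = K · i = 0.8450 × 0.004536 = 0.003833 m/day.
Seepage velocity v = q / n_e = 0.003833 / 0.18 = 0.02129 m/day.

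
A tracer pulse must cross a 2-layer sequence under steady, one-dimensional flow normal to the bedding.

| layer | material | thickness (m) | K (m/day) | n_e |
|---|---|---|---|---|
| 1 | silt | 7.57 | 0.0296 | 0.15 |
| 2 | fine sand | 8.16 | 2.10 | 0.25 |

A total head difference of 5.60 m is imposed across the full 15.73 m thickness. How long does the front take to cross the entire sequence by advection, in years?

0.403

With flow normal to the layers, continuity requires the same specific discharge q through every layer.
Σ(b_i/K_i) = 7.57/0.0296 + 8.16/2.10 = 259.6 d.
q = Δh / Σ(b_i/K_i) = 5.60 / 259.6 = 0.02157 m/day.
In each layer the seepage velocity is v_i = q/n_i, so the layer transit time is t_i = b_i·n_i / q:
  layer 1 (silt): t_1 = 7.57 × 0.15 / 0.02157 = 52.64 d
  layer 2 (fine sand): t_2 = 8.16 × 0.25 / 0.02157 = 94.58 d
Total t = Σ t_i = 147.2 days = 0.4031 years.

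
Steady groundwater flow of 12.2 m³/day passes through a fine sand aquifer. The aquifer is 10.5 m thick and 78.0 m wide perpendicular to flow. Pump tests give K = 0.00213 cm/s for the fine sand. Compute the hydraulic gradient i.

0.00809

Convert K: 0.00213 cm/s × 864 = 1.840 m/day.
Cross-sectional area A = 78.0 × 10.5 = 819.0 m².
From Q = K·A·i, i = Q / (K·A) = 12.2 / (1.840 × 819.0) = 0.008094.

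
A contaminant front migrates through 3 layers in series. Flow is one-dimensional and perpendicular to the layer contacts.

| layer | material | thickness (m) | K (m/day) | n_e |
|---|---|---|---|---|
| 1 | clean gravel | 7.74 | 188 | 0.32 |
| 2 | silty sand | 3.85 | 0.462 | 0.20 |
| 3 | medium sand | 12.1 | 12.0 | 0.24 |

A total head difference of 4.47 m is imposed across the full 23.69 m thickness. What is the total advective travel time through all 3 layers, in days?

With flow normal to the layers, continuity requires the same specific discharge q through every layer.
Σ(b_i/K_i) = 7.74/188 + 3.85/0.462 + 12.1/12.0 = 9.383 d.
q = Δh / Σ(b_i/K_i) = 4.47 / 9.383 = 0.4764 m/day.
In each layer the seepage velocity is v_i = q/n_i, so the layer transit time is t_i = b_i·n_i / q:
  layer 1 (clean gravel): t_1 = 7.74 × 0.32 / 0.4764 = 5.199 d
  layer 2 (silty sand): t_2 = 3.85 × 0.20 / 0.4764 = 1.616 d
  layer 3 (medium sand): t_3 = 12.1 × 0.24 / 0.4764 = 6.096 d
Total t = Σ t_i = 12.91 days.

12.9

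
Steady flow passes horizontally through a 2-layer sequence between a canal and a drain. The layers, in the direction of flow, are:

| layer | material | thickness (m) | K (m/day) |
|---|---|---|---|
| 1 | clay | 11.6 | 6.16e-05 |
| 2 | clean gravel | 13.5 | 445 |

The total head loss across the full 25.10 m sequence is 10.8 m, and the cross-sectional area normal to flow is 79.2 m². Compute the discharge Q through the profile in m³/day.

0.00454

Flow is perpendicular to layering, so the layers act in series and the equivalent K is the thickness-weighted harmonic mean.
Total thickness L = 11.6 + 13.5 = 25.10 m.
Σ(b_i/K_i) = 11.6/6.16e-05 + 13.5/445 = 1.883e+05 d.
K_eq = L / Σ(b_i/K_i) = 25.10 / 1.883e+05 = 0.0001333 m/day.
Q = K_eq · A · (Δh/L) = 0.0001333 × 79.2 × (10.8/25.10) = 0.004542 m³/day.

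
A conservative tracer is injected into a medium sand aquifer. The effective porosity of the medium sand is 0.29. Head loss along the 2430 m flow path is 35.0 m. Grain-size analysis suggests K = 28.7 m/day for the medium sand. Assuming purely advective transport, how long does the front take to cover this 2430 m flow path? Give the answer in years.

4.67

Hydraulic gradient i = Δh / L = 35.0 / 2430 = 0.01440.
Darcy flux q = K · i = 28.70 × 0.01440 = 0.4134 m/day.
Seepage velocity v = q / n_e = 0.4134 / 0.29 = 1.425 m/day.
Travel time t = L / v = 2430 / 1.425 = 1705 days = 4.667 years.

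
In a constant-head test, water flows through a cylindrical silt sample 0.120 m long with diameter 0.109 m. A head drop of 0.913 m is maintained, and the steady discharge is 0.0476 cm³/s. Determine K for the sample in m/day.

0.0579

Cross-sectional area A = π·(d/2)² = π × (0.109/2)² = 0.009331 m².
Convert discharge: 0.0476 cm³/s = 4.760e-08 m³/s.
Darcy's law rearranged: K = Q·L / (A·Δh) = 4.760e-08 × 0.120 / (0.009331 × 0.913) = 6.705e-07 m/s = 0.05793 m/day.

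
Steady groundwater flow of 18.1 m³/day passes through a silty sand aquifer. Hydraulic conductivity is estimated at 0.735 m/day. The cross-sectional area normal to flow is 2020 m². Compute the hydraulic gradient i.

From Q = K·A·i, i = Q / (K·A) = 18.1 / (0.7350 × 2020) = 0.01219.

0.0122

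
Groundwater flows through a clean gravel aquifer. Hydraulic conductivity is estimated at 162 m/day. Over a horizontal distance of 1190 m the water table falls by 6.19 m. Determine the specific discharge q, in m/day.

Hydraulic gradient i = Δh / L = 6.19 / 1190 = 0.005202.
Specific discharge q = K · i = 162.0 × 0.005202 = 0.8427 m/day.

0.843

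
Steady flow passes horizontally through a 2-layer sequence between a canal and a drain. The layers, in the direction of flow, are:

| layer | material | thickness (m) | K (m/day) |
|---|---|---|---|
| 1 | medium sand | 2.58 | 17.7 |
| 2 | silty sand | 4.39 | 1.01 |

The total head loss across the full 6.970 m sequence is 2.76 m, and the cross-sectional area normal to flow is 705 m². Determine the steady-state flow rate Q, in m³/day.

Flow is perpendicular to layering, so the layers act in series and the equivalent K is the thickness-weighted harmonic mean.
Total thickness L = 2.58 + 4.39 = 6.970 m.
Σ(b_i/K_i) = 2.58/17.7 + 4.39/1.01 = 4.492 d.
K_eq = L / Σ(b_i/K_i) = 6.970 / 4.492 = 1.552 m/day.
Q = K_eq · A · (Δh/L) = 1.552 × 705 × (2.76/6.970) = 433.1 m³/day.

433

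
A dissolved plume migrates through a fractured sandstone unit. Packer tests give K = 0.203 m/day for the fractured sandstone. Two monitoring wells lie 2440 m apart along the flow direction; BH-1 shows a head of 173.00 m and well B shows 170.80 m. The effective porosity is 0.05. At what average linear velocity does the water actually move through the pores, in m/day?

0.00366

Hydraulic gradient i = (173.00 − 170.80) / 2440 = 2.2 / 2440 = 0.0009016.
Darcy flux q = K · i = 0.2030 × 0.0009016 = 0.0001830 m/day.
Seepage velocity v = q / n_e = 0.0001830 / 0.05 = 0.003661 m/day.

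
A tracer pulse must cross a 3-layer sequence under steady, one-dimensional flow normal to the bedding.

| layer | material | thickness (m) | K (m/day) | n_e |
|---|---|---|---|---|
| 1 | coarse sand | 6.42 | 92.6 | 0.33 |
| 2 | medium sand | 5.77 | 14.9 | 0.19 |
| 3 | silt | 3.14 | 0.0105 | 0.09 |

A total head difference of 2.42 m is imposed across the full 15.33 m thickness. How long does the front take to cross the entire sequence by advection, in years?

With flow normal to the layers, continuity requires the same specific discharge q through every layer.
Σ(b_i/K_i) = 6.42/92.6 + 5.77/14.9 + 3.14/0.0105 = 299.5 d.
q = Δh / Σ(b_i/K_i) = 2.42 / 299.5 = 0.008080 m/day.
In each layer the seepage velocity is v_i = q/n_i, so the layer transit time is t_i = b_i·n_i / q:
  layer 1 (coarse sand): t_1 = 6.42 × 0.33 / 0.008080 = 262.2 d
  layer 2 (medium sand): t_2 = 5.77 × 0.19 / 0.008080 = 135.7 d
  layer 3 (silt): t_3 = 3.14 × 0.09 / 0.008080 = 34.98 d
Total t = Σ t_i = 432.9 days = 1.185 years.

1.19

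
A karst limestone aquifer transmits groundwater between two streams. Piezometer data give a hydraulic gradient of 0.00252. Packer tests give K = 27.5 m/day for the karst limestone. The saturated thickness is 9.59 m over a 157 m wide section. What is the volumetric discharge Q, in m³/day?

104

Cross-sectional area A = 157 × 9.59 = 1506 m².
Hydraulic gradient i = 0.00252.
Darcy's law: Q = K · A · i = 27.50 × 1506 × 0.002520 = 104.3 m³/day.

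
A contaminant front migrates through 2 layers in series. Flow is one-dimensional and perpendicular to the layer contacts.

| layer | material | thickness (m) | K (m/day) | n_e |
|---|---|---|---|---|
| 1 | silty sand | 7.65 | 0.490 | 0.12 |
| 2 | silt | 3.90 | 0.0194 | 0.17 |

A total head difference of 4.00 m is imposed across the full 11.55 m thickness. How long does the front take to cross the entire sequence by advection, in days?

With flow normal to the layers, continuity requires the same specific discharge q through every layer.
Σ(b_i/K_i) = 7.65/0.490 + 3.90/0.0194 = 216.6 d.
q = Δh / Σ(b_i/K_i) = 4.00 / 216.6 = 0.01846 m/day.
In each layer the seepage velocity is v_i = q/n_i, so the layer transit time is t_i = b_i·n_i / q:
  layer 1 (silty sand): t_1 = 7.65 × 0.12 / 0.01846 = 49.72 d
  layer 2 (silt): t_2 = 3.90 × 0.17 / 0.01846 = 35.91 d
Total t = Σ t_i = 85.63 days.

85.6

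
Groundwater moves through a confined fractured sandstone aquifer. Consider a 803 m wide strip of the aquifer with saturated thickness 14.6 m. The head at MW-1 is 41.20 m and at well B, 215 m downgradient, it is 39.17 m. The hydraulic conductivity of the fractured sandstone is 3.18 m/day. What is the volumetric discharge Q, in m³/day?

Cross-sectional area A = 803 × 14.6 = 11724 m².
Hydraulic gradient i = (41.20 − 39.17) / 215 = 2.03 / 215 = 0.009442.
Darcy's law: Q = K · A · i = 3.180 × 11724 × 0.009442 = 352.0 m³/day.

352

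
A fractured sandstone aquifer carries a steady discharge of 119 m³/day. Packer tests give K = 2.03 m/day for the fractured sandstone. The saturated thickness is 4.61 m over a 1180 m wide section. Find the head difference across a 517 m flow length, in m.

Cross-sectional area A = 1180 × 4.61 = 5440 m².
From Q = K·A·i, i = Q / (K·A) = 119 / (2.030 × 5440) = 0.01078.
Head loss Δh = i · L = 0.01078 × 517 = 5.571 m.

5.57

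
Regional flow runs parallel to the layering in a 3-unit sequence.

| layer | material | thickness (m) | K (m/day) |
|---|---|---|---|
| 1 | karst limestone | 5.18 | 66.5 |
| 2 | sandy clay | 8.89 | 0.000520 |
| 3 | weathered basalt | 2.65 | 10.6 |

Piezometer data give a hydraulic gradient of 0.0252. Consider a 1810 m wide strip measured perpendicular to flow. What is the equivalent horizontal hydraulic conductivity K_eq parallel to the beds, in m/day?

22.3

Flow is parallel to layering, so each bed carries its own Darcy discharge and the transmissivities add.
Σ(K_i·b_i) = 66.5×5.18 + 0.000520×8.89 + 10.6×2.65 = 372.6 m²/day.
Total thickness b = 16.72 m, so K_eq = Σ(K_i·b_i)/b = 22.28 m/day.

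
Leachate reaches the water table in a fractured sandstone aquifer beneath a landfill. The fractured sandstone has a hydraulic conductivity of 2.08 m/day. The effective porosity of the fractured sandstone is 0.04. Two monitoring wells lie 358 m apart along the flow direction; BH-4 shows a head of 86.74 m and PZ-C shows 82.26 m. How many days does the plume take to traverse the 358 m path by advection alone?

Hydraulic gradient i = (86.74 − 82.26) / 358 = 4.48 / 358 = 0.01251.
Darcy flux q = K · i = 2.080 × 0.01251 = 0.02603 m/day.
Seepage velocity v = q / n_e = 0.02603 / 0.04 = 0.6507 m/day.
Travel time t = L / v = 358 / 0.6507 = 550.2 days.

550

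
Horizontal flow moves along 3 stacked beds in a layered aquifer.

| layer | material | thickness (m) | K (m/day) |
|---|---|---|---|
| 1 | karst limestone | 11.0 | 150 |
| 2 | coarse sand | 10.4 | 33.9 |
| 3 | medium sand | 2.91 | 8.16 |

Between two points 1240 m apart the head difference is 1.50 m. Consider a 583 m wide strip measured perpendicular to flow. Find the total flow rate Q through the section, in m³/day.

1430

Flow is parallel to layering, so each bed carries its own Darcy discharge and the transmissivities add.
Σ(K_i·b_i) = 150×11.0 + 33.9×10.4 + 8.16×2.91 = 2026 m²/day.
Hydraulic gradient i = Δh / L = 1.50 / 1240 = 0.001210.
Q = Σ(K_i·b_i) · W · i = 2026 × 583 × 0.001210 = 1429 m³/day.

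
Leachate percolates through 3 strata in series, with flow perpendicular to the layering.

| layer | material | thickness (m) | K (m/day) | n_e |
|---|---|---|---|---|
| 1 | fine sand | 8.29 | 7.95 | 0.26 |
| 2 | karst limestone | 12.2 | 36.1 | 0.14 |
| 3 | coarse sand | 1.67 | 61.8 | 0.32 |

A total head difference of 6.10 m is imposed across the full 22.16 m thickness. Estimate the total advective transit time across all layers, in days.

1.01

With flow normal to the layers, continuity requires the same specific discharge q through every layer.
Σ(b_i/K_i) = 8.29/7.95 + 12.2/36.1 + 1.67/61.8 = 1.408 d.
q = Δh / Σ(b_i/K_i) = 6.10 / 1.408 = 4.333 m/day.
In each layer the seepage velocity is v_i = q/n_i, so the layer transit time is t_i = b_i·n_i / q:
  layer 1 (fine sand): t_1 = 8.29 × 0.26 / 4.333 = 0.4974 d
  layer 2 (karst limestone): t_2 = 12.2 × 0.14 / 4.333 = 0.3942 d
  layer 3 (coarse sand): t_3 = 1.67 × 0.32 / 4.333 = 0.1233 d
Total t = Σ t_i = 1.015 days.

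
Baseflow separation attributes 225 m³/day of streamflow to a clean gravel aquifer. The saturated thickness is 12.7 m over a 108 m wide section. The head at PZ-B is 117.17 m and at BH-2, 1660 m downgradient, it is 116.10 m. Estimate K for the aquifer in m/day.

254

Cross-sectional area A = 108 × 12.7 = 1372 m².
Hydraulic gradient i = (117.17 − 116.10) / 1660 = 1.07 / 1660 = 0.0006446.
From Q = K·A·i, K = Q / (A·i) = 225 / (1372 × 0.0006446) = 254.5 m/day.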